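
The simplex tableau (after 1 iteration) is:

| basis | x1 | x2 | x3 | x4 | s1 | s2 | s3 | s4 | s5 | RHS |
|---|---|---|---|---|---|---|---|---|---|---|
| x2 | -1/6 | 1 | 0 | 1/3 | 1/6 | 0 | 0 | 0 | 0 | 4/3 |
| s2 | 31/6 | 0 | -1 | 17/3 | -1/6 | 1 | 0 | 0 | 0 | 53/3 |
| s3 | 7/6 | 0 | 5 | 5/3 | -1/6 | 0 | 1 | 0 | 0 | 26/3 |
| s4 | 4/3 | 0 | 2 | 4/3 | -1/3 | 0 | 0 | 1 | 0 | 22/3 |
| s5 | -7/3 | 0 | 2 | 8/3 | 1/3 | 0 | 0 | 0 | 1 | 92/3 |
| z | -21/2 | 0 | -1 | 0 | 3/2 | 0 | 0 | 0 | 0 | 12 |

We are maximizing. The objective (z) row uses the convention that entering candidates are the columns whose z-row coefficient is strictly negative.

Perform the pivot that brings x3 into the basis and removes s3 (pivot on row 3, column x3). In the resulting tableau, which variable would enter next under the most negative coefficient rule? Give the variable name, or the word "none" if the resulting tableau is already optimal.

x1

Pivot element 5. New z-row = old z-row − (-1)·(row 3/5).
Updated z-row coefficients: x1: -154/15, x2: 0, x3: 0, x4: 1/3, s1: 22/15, s2: 0, s3: 1/5, s4: 0, s5: 0.
The most negative is -154/15 in column x1, so x1 would enter next.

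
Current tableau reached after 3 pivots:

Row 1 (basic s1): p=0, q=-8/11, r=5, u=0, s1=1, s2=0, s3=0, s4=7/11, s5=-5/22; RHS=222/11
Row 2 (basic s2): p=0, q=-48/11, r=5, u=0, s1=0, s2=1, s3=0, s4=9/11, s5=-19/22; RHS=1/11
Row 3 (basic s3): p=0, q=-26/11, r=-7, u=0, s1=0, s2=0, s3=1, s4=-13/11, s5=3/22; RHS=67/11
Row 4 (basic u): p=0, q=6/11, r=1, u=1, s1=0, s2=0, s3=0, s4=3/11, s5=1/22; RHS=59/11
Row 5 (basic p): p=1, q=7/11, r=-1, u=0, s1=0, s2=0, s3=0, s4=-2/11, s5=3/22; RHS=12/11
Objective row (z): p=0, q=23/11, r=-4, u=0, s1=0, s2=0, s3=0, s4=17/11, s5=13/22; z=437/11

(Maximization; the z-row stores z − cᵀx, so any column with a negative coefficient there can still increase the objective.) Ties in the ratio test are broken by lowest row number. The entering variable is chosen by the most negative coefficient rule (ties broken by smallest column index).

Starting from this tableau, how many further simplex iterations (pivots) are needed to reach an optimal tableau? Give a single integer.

2

pivot: r in, s2 out → z = 199/5
pivot: q in, u out → z = 586/13
No improving column remains; optimal.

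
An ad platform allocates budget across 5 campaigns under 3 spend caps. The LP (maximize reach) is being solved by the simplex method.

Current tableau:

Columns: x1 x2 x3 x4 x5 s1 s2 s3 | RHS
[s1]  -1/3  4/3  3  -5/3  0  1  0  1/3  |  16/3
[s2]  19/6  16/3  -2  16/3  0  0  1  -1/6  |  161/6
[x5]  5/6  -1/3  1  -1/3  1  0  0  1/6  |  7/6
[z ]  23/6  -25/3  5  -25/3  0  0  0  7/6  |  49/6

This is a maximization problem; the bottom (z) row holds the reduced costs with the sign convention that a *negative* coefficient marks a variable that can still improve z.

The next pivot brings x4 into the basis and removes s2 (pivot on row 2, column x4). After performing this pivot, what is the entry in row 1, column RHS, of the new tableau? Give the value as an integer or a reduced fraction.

Pivot element is row 2, column x4: 16/3.
Normalize row 2: new (row 2, RHS) = (161/6)/(16/3) = 161/32.
row 1 ← row 1 − (-5/3)·(new row 2): 16/3 − (-5/3)·(161/32) = 439/32.

439/32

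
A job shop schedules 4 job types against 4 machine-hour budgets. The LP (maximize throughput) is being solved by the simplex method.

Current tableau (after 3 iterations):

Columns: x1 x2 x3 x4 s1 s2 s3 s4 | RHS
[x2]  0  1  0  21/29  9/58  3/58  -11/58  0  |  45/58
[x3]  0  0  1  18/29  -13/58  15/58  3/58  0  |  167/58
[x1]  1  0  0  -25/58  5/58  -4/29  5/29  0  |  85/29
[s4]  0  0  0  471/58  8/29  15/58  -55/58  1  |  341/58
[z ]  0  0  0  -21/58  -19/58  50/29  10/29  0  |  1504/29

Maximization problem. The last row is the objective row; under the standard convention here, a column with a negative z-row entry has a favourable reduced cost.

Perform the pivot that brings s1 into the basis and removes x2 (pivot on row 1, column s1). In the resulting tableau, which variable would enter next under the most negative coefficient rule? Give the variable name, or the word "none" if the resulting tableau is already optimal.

Pivot element 9/58. New z-row = old z-row − (-19/58)·(row 1/(9/58)).
Updated z-row coefficients: x1: 0, x2: 19/9, x3: 0, x4: 7/6, s1: 0, s2: 11/6, s3: -1/18, s4: 0.
The most negative is -1/18 in column s3, so s3 would enter next.

s3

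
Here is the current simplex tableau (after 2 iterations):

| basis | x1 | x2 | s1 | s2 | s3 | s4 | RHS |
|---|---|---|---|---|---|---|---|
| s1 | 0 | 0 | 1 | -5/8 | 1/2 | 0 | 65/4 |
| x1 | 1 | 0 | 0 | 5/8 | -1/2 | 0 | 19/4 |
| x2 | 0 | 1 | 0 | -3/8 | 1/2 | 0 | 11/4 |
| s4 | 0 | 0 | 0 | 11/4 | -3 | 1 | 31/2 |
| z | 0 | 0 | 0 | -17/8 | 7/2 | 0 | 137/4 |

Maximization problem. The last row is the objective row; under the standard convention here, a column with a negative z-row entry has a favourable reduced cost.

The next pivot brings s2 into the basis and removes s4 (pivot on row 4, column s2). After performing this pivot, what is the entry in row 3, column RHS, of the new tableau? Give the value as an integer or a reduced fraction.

Pivot element is row 4, column s2: 11/4.
Normalize row 4: new (row 4, RHS) = (31/2)/(11/4) = 62/11.
row 3 ← row 3 − (-3/8)·(new row 4): 11/4 − (-3/8)·(62/11) = 107/22.

107/22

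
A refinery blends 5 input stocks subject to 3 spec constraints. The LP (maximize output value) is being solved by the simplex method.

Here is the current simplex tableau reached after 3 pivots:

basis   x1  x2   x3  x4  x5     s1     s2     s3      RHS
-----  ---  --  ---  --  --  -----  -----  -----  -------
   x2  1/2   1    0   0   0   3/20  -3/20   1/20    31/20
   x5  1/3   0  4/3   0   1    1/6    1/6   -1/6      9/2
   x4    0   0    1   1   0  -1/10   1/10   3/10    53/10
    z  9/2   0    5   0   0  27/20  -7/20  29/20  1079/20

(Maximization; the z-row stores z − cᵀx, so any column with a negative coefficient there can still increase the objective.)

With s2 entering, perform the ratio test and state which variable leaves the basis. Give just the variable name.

Ratios: row 1 (x2): entry -3/20 ≤ 0, skip; row 2 (x5): (9/2)/(1/6) = 27; row 3 (x4): (53/10)/(1/10) = 53.
Minimum ratio 27 is in the x5 row, so x5 leaves.

x5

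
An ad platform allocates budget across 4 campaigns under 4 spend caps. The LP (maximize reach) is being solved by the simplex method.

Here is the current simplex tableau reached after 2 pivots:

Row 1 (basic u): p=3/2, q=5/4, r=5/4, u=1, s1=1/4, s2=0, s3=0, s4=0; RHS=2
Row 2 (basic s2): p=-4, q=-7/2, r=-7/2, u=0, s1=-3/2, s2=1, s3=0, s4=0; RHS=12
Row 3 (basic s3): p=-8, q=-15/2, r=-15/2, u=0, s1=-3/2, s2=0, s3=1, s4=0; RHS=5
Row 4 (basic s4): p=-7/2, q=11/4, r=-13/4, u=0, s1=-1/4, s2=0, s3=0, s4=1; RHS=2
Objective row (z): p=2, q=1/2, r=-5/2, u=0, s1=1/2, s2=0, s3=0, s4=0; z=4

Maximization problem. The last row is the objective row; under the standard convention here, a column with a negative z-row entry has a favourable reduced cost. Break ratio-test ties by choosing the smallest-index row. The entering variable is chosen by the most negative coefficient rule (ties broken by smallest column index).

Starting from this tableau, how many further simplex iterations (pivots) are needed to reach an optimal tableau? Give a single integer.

1

pivot: r in, u out → z = 8
No improving column remains; optimal.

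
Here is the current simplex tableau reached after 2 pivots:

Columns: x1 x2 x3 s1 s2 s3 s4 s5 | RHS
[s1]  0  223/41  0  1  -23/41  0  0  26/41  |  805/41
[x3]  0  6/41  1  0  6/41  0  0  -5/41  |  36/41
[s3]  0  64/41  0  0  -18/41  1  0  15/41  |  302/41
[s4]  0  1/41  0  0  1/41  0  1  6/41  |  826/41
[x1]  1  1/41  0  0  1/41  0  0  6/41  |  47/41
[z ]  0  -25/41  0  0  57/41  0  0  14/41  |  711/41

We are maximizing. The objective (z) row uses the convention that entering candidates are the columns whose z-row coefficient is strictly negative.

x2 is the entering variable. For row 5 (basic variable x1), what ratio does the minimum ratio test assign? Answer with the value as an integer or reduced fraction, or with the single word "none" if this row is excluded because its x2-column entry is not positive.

Ratio = RHS / (x2 entry) = (47/41) / (1/41) = 47.

47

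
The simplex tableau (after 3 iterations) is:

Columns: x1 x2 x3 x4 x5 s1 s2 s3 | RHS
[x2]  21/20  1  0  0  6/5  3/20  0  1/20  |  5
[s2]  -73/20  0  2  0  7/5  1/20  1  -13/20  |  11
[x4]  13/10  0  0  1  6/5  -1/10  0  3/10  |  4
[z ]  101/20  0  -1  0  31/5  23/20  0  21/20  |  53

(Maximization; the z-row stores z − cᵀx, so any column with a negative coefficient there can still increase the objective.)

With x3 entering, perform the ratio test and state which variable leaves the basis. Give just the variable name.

s2

Ratios: row 1 (x2): entry 0 ≤ 0, skip; row 2 (s2): 11/2 = 11/2; row 3 (x4): entry 0 ≤ 0, skip.
Minimum ratio 11/2 is in the s2 row, so s2 leaves.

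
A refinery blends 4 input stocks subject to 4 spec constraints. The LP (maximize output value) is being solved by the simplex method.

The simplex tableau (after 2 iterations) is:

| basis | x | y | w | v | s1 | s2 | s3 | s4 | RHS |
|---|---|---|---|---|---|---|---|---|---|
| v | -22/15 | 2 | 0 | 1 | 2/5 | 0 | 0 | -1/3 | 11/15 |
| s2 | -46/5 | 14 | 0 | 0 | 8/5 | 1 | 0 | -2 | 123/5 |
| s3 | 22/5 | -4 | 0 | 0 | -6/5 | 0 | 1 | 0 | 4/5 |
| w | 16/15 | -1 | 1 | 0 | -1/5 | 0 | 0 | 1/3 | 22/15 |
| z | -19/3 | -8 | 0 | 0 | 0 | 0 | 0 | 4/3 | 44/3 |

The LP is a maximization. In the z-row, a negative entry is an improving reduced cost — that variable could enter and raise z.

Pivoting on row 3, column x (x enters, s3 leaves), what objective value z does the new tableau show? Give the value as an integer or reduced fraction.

Minimum ratio for x: (4/5)/(22/5) = 2/11.
z changes by −(z-row coeff of x)·ratio = −(-19/3)·(2/11) = 38/33.
New z = 44/3 + (38/33) = 174/11.

174/11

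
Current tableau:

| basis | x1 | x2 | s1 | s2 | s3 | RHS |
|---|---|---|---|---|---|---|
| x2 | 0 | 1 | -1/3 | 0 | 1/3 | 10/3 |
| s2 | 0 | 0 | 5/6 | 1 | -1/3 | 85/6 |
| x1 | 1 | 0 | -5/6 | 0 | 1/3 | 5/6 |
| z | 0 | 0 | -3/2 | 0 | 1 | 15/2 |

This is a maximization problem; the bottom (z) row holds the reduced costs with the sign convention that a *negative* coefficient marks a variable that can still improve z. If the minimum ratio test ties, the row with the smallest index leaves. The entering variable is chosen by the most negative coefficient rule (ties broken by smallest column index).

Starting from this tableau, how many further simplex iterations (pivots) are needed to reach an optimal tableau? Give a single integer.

1

pivot: s1 in, s2 out → z = 33
No improving column remains; optimal.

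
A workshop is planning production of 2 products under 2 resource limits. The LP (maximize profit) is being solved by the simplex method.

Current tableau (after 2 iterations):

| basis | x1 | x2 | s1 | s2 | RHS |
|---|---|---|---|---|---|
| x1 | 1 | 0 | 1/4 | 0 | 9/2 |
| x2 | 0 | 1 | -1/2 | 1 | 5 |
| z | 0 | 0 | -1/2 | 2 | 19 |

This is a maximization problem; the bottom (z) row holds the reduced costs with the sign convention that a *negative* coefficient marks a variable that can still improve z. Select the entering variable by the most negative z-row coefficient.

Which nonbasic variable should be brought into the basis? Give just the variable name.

Objective-row coefficients: x1: 0, x2: 0, s1: -1/2, s2: 2.
The most negative is -1/2 in column s1, so s1 enters.

s1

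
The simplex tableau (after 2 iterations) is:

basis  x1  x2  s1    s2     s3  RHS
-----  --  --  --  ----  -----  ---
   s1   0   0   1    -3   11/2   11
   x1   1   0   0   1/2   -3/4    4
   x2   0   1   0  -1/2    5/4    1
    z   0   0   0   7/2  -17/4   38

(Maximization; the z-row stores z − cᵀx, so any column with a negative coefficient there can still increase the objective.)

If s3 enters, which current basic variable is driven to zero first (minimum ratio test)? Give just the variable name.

Ratios: row 1 (s1): 11/(11/2) = 2; row 2 (x1): entry -3/4 ≤ 0, skip; row 3 (x2): 1/(5/4) = 4/5.
Minimum ratio 4/5 is in the x2 row, so x2 leaves.

x2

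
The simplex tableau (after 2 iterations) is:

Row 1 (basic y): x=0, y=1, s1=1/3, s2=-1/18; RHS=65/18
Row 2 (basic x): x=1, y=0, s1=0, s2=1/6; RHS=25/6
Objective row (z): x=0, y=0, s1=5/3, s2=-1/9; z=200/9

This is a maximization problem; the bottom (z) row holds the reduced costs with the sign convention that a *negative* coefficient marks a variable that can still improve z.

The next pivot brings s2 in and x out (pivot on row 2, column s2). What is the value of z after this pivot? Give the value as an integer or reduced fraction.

Minimum ratio for s2: (25/6)/(1/6) = 25.
z changes by −(z-row coeff of s2)·ratio = −(-1/9)·25 = 25/9.
New z = 200/9 + (25/9) = 25.

25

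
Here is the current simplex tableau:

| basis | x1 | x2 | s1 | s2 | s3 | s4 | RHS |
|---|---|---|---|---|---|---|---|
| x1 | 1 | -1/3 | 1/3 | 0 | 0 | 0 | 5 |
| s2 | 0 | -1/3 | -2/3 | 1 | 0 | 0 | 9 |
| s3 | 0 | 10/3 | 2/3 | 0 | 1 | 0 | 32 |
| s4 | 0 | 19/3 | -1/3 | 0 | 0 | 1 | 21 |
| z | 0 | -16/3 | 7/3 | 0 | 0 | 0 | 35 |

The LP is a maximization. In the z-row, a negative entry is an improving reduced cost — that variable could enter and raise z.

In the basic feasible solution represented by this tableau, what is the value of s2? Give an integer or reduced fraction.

s2 is basic (row 2); its value is the RHS of that row: 9.

9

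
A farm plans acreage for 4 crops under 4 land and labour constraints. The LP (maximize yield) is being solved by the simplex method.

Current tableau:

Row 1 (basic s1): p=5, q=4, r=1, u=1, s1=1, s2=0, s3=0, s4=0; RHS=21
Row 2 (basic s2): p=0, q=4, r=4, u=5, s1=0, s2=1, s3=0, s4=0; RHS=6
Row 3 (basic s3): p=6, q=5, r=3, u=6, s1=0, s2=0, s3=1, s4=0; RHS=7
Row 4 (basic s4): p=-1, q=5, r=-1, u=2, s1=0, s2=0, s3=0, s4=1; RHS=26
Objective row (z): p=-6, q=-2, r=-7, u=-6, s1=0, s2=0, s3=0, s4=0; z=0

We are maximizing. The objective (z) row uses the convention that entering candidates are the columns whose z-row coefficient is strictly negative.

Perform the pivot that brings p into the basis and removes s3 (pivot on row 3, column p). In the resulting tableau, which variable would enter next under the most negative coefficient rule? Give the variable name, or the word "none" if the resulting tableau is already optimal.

Pivot element 6. New z-row = old z-row − (-6)·(row 3/6).
Updated z-row coefficients: p: 0, q: 3, r: -4, u: 0, s1: 0, s2: 0, s3: 1, s4: 0.
The most negative is -4 in column r, so r would enter next.

r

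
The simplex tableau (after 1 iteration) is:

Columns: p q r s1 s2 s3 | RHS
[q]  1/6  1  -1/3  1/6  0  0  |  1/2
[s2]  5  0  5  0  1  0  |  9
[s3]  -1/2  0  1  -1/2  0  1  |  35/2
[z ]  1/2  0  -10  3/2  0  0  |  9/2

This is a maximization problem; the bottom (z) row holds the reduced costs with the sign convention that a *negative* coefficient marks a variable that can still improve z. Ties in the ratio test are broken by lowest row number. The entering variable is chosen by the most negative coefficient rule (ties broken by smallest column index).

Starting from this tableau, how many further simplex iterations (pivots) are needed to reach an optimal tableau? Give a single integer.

pivot: r in, s2 out → z = 45/2
No improving column remains; optimal.

1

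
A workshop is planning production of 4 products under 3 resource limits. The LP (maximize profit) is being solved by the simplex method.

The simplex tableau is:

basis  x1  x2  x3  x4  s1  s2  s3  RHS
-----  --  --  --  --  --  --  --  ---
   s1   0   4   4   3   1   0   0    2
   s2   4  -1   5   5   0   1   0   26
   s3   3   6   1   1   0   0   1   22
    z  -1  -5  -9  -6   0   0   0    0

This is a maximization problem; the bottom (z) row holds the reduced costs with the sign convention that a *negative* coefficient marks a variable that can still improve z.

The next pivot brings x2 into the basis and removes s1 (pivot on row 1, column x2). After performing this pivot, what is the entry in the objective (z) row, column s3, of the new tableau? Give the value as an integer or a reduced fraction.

Pivot element is row 1, column x2: 4.
Normalize row 1: new (row 1, s3) = 0/4 = 0.
z-row ← z-row − (-5)·(new row 1): 0 − (-5)·0 = 0.

0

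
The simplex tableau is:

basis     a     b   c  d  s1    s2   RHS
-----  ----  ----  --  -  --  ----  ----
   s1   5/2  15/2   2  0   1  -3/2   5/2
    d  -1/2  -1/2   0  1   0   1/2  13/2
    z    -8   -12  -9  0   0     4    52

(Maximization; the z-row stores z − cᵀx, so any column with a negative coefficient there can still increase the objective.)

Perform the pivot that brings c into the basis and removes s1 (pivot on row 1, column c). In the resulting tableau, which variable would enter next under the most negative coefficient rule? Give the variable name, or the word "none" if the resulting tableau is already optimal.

Pivot element 2. New z-row = old z-row − (-9)·(row 1/2).
Updated z-row coefficients: a: 13/4, b: 87/4, c: 0, d: 0, s1: 9/2, s2: -11/4.
The most negative is -11/4 in column s2, so s2 would enter next.

s2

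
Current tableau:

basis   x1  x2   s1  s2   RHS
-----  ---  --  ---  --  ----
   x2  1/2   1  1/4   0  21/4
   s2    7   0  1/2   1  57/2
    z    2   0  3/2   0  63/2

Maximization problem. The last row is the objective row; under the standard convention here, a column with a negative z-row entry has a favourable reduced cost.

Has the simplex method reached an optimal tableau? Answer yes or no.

No objective-row coefficient is strictly negative, so no entering variable exists; the tableau is optimal.

yes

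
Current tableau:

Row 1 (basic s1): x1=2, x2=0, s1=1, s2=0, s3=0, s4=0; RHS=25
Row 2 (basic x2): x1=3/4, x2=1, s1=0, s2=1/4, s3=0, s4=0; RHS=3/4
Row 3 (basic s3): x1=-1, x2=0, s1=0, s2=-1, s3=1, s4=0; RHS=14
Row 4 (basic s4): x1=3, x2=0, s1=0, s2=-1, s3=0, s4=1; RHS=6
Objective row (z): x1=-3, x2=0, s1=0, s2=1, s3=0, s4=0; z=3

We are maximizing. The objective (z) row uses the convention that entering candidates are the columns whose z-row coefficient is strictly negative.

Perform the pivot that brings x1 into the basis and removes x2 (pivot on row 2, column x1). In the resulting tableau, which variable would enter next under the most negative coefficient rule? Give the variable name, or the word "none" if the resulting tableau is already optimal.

none

Pivot element 3/4. New z-row = old z-row − (-3)·(row 2/(3/4)).
Updated z-row coefficients: x1: 0, x2: 4, s1: 0, s2: 2, s3: 0, s4: 0.
No coefficient is strictly negative; the tableau after this pivot is optimal.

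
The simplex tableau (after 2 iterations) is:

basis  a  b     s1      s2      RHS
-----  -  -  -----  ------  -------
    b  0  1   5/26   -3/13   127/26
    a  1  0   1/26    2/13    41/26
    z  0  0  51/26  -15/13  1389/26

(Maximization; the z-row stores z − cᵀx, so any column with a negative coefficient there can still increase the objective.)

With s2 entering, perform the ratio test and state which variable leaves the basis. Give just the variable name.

Ratios: row 1 (b): entry -3/13 ≤ 0, skip; row 2 (a): (41/26)/(2/13) = 41/4.
Minimum ratio 41/4 is in the a row, so a leaves.

a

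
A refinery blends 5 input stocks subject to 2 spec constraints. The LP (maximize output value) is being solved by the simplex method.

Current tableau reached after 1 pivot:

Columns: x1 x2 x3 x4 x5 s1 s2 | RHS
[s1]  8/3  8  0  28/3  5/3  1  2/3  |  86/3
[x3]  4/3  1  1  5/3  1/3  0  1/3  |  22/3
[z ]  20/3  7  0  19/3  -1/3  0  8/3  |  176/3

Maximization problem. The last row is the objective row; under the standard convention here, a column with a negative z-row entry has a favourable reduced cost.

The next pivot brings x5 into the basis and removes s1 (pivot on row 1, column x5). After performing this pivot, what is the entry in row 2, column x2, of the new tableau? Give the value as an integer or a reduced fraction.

Pivot element is row 1, column x5: 5/3.
Normalize row 1: new (row 1, x2) = 8/(5/3) = 24/5.
row 2 ← row 2 − (1/3)·(new row 1): 1 − (1/3)·(24/5) = -3/5.

-3/5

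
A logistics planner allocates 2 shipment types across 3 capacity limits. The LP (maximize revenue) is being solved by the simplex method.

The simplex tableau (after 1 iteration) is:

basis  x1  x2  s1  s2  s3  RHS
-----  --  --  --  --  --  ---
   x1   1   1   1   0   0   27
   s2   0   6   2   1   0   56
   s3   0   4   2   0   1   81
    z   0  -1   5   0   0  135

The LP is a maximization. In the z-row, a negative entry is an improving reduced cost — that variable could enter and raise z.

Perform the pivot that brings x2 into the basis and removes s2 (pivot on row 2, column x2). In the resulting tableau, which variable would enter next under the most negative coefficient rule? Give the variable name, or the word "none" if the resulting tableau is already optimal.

none

Pivot element 6. New z-row = old z-row − (-1)·(row 2/6).
Updated z-row coefficients: x1: 0, x2: 0, s1: 16/3, s2: 1/6, s3: 0.
No coefficient is strictly negative; the tableau after this pivot is optimal.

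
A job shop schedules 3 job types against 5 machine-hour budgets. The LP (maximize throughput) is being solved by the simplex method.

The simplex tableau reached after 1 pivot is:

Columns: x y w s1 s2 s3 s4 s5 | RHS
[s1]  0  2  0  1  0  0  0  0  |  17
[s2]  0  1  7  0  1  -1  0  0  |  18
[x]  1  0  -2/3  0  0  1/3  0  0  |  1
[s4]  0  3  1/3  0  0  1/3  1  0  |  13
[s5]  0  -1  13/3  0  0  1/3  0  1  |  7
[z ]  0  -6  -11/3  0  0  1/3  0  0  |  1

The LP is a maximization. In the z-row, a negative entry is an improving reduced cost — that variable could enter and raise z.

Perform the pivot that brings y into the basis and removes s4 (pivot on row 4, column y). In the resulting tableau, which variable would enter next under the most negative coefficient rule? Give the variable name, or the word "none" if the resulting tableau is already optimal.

Pivot element 3. New z-row = old z-row − (-6)·(row 4/3).
Updated z-row coefficients: x: 0, y: 0, w: -3, s1: 0, s2: 0, s3: 1, s4: 2, s5: 0.
The most negative is -3 in column w, so w would enter next.

w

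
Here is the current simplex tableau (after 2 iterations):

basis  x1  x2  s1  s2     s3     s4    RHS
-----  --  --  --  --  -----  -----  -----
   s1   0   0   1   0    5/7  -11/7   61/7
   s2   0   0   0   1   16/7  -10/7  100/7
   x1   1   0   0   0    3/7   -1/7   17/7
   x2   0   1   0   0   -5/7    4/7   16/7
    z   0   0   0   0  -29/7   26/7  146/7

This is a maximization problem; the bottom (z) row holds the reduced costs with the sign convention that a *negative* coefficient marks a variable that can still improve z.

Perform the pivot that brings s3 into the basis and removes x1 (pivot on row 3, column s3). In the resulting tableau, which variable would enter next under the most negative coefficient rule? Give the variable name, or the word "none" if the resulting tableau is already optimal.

Pivot element 3/7. New z-row = old z-row − (-29/7)·(row 3/(3/7)).
Updated z-row coefficients: x1: 29/3, x2: 0, s1: 0, s2: 0, s3: 0, s4: 7/3.
No coefficient is strictly negative; the tableau after this pivot is optimal.

none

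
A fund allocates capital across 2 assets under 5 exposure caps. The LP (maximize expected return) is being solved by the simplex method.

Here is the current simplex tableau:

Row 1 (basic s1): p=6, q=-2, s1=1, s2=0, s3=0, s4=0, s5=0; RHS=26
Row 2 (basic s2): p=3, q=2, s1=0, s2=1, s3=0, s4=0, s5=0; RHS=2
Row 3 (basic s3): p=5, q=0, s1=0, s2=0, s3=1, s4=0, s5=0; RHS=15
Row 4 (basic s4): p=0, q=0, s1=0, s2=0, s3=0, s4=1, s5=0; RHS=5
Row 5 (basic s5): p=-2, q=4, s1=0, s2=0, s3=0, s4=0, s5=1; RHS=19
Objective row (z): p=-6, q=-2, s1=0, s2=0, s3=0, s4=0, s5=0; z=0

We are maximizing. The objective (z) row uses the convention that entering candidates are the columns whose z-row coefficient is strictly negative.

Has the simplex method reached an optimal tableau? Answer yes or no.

no

Column p has objective-row coefficient -6, which is negative; an improving pivot exists, so not yet optimal.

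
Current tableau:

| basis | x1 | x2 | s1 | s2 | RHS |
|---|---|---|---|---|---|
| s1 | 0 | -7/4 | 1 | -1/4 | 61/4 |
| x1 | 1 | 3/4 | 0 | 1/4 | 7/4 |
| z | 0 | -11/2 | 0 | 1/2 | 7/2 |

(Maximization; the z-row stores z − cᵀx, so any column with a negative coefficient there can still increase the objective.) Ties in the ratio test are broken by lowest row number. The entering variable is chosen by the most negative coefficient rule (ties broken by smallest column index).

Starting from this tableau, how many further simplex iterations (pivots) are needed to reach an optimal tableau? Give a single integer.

1

pivot: x2 in, x1 out → z = 49/3
No improving column remains; optimal.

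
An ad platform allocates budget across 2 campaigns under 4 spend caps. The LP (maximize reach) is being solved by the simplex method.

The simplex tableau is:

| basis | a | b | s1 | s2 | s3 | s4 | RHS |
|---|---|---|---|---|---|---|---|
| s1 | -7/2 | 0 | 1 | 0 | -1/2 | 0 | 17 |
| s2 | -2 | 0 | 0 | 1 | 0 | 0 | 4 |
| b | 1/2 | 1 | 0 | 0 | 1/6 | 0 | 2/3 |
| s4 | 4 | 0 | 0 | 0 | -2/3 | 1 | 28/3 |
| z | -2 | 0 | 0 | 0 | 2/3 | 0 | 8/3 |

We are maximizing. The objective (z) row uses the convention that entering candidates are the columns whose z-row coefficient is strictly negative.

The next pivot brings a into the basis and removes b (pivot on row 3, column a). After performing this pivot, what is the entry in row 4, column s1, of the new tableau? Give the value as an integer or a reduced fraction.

0

Pivot element is row 3, column a: 1/2.
Normalize row 3: new (row 3, s1) = 0/(1/2) = 0.
row 4 ← row 4 − 4·(new row 3): 0 − 4·0 = 0.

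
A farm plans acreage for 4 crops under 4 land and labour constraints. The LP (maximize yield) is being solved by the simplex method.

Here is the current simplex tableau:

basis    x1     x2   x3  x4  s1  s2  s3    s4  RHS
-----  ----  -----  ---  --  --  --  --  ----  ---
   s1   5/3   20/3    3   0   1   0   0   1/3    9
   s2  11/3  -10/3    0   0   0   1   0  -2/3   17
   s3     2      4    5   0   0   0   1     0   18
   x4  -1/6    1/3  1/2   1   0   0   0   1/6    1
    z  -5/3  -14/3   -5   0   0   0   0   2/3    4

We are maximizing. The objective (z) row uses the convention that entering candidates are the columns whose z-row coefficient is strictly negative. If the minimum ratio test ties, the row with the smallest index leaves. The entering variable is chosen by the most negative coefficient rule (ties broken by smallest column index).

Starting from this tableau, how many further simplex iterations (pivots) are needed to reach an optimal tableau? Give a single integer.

pivot: x3 in, x4 out → z = 14
pivot: x1 in, s1 out → z = 71/4
No improving column remains; optimal.

2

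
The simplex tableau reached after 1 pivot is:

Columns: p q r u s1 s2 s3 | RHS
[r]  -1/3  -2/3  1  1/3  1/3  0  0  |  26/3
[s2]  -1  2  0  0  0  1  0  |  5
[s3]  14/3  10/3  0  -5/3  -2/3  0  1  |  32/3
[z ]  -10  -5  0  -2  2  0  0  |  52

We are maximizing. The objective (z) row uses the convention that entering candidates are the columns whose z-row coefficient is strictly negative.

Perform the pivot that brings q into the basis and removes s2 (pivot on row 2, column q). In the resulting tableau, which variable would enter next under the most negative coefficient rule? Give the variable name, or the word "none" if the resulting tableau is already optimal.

Pivot element 2. New z-row = old z-row − (-5)·(row 2/2).
Updated z-row coefficients: p: -25/2, q: 0, r: 0, u: -2, s1: 2, s2: 5/2, s3: 0.
The most negative is -25/2 in column p, so p would enter next.

p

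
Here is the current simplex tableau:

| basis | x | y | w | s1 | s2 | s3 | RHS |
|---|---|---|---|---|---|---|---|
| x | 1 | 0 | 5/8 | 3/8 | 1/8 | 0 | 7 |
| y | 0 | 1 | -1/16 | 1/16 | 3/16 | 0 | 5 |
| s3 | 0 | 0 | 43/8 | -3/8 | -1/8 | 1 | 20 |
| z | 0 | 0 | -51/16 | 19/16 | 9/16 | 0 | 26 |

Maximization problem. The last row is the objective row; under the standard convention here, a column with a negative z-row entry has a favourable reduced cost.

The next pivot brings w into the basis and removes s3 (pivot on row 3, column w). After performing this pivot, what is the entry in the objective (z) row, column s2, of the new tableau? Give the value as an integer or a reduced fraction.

21/43

Pivot element is row 3, column w: 43/8.
Normalize row 3: new (row 3, s2) = (-1/8)/(43/8) = -1/43.
z-row ← z-row − (-51/16)·(new row 3): 9/16 − (-51/16)·(-1/43) = 21/43.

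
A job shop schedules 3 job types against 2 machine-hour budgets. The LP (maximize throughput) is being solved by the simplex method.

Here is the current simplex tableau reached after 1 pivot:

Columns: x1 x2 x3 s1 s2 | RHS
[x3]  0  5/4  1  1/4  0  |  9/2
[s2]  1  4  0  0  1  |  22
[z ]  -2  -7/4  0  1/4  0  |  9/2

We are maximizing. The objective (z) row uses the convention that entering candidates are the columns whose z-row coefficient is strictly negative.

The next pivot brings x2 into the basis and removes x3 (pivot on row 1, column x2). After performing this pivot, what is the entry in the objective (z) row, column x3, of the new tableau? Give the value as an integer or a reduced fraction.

7/5

Pivot element is row 1, column x2: 5/4.
Normalize row 1: new (row 1, x3) = 1/(5/4) = 4/5.
z-row ← z-row − (-7/4)·(new row 1): 0 − (-7/4)·(4/5) = 7/5.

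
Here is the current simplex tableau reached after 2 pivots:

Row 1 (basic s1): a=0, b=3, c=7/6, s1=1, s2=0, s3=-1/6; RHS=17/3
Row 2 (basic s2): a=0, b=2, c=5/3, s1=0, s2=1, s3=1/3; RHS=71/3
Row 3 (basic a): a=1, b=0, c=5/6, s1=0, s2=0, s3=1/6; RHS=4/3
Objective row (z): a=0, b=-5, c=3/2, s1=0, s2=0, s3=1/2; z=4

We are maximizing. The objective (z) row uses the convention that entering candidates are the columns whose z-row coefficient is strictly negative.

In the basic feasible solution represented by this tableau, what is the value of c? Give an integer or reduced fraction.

0

c is nonbasic (not in the basis column), so its value in the current BFS is 0.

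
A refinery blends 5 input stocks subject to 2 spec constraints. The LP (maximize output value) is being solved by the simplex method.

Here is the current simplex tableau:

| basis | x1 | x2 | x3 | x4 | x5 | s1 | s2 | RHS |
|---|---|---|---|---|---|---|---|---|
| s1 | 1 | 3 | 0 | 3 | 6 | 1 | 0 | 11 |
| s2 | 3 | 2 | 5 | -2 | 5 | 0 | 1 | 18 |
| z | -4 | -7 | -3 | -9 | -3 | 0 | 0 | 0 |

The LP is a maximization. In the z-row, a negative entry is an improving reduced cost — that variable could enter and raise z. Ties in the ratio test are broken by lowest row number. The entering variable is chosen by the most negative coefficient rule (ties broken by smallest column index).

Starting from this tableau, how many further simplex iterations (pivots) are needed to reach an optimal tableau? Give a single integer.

2

pivot: x4 in, s1 out → z = 33
pivot: x3 in, s2 out → z = 241/5
No improving column remains; optimal.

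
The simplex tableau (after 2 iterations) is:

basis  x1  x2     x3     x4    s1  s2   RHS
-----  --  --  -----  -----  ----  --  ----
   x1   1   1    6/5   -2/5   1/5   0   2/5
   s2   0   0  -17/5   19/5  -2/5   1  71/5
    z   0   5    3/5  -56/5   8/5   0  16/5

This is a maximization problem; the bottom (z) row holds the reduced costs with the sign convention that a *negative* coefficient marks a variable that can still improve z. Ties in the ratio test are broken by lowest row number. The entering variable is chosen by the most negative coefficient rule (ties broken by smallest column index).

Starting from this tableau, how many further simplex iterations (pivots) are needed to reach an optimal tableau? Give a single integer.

2

pivot: x4 in, s2 out → z = 856/19
pivot: x3 in, x1 out → z = 265/4
No improving column remains; optimal.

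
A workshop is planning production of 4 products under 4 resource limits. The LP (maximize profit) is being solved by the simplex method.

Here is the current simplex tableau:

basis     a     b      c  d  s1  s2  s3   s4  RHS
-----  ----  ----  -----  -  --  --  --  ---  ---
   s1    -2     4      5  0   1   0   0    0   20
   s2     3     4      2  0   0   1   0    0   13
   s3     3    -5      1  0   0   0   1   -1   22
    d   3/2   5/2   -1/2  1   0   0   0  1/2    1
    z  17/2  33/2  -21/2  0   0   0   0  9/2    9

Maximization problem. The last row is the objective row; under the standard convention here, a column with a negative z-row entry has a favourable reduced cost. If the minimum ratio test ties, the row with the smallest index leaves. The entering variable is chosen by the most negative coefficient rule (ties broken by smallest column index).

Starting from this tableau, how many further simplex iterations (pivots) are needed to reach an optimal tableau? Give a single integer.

1

pivot: c in, s1 out → z = 51
No improving column remains; optimal.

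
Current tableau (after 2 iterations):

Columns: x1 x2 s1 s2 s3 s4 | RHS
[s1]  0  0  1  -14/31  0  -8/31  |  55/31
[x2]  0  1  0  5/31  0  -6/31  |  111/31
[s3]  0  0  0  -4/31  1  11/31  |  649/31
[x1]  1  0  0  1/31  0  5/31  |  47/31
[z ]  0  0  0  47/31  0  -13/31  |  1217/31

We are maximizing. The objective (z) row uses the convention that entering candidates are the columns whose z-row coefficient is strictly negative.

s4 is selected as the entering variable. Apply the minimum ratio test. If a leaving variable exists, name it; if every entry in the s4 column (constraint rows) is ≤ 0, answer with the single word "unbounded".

x1

Ratios: row 1 (s1): entry -8/31 ≤ 0, skip; row 2 (x2): entry -6/31 ≤ 0, skip; row 3 (s3): (649/31)/(11/31) = 59; row 4 (x1): (47/31)/(5/31) = 47/5.
Minimum ratio is in the x1 row, so x1 leaves.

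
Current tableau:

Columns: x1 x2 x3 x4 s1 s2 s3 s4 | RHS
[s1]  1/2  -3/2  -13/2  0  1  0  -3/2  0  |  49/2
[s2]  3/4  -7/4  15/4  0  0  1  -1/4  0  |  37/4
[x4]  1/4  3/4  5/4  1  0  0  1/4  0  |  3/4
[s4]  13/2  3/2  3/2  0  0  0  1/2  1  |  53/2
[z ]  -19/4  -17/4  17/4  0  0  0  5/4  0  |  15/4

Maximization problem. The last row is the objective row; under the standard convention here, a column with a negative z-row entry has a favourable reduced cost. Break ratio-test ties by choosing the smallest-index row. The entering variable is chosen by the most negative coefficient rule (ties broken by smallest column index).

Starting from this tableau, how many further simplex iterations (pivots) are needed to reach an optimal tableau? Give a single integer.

1

pivot: x1 in, x4 out → z = 18
No improving column remains; optimal.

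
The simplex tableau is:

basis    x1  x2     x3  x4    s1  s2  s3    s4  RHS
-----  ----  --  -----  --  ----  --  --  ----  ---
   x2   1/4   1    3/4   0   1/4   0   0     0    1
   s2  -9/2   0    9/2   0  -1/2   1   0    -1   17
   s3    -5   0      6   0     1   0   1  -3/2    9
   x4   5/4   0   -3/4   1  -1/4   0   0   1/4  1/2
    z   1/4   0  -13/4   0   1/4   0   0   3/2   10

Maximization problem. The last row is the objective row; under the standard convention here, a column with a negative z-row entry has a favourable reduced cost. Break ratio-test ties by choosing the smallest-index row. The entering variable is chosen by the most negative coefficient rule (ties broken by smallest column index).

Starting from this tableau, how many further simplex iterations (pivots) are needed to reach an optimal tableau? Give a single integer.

1

pivot: x3 in, x2 out → z = 43/3
No improving column remains; optimal.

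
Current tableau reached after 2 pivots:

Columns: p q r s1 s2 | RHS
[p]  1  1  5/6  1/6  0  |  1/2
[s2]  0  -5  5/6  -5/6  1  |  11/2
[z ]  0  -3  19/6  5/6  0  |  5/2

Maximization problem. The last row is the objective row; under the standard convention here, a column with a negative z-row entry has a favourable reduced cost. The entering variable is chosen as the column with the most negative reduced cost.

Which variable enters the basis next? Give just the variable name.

Objective-row coefficients: p: 0, q: -3, r: 19/6, s1: 5/6, s2: 0.
The most negative is -3 in column q, so q enters.

q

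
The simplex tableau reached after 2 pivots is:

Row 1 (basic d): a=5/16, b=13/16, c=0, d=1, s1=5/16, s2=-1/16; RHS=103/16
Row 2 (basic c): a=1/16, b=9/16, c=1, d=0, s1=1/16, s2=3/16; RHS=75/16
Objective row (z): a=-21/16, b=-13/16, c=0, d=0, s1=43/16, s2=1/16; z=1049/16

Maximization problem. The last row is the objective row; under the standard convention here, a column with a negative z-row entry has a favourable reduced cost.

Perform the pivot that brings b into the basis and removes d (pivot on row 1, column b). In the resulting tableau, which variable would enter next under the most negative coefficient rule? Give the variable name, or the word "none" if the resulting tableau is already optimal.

Pivot element 13/16. New z-row = old z-row − (-13/16)·(row 1/(13/16)).
Updated z-row coefficients: a: -1, b: 0, c: 0, d: 1, s1: 3, s2: 0.
The most negative is -1 in column a, so a would enter next.

a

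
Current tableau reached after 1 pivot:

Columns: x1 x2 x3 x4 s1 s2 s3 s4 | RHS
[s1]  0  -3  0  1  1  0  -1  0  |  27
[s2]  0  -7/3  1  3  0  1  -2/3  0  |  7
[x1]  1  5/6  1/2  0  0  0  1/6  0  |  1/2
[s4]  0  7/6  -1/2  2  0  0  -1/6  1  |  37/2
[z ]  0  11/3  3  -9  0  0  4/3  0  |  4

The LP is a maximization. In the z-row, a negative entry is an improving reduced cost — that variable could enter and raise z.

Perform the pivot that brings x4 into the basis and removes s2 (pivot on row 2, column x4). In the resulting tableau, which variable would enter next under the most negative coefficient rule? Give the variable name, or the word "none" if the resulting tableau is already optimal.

Pivot element 3. New z-row = old z-row − (-9)·(row 2/3).
Updated z-row coefficients: x1: 0, x2: -10/3, x3: 6, x4: 0, s1: 0, s2: 3, s3: -2/3, s4: 0.
The most negative is -10/3 in column x2, so x2 would enter next.

x2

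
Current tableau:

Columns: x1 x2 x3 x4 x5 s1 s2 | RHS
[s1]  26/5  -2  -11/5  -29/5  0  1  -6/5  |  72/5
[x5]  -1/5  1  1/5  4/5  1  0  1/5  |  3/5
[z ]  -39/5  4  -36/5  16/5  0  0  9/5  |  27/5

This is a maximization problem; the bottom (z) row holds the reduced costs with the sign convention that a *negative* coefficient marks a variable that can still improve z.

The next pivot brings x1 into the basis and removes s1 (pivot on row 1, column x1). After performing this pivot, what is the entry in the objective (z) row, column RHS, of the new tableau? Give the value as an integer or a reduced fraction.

27

Pivot element is row 1, column x1: 26/5.
Normalize row 1: new (row 1, RHS) = (72/5)/(26/5) = 36/13.
z-row ← z-row − (-39/5)·(new row 1): 27/5 − (-39/5)·(36/13) = 27.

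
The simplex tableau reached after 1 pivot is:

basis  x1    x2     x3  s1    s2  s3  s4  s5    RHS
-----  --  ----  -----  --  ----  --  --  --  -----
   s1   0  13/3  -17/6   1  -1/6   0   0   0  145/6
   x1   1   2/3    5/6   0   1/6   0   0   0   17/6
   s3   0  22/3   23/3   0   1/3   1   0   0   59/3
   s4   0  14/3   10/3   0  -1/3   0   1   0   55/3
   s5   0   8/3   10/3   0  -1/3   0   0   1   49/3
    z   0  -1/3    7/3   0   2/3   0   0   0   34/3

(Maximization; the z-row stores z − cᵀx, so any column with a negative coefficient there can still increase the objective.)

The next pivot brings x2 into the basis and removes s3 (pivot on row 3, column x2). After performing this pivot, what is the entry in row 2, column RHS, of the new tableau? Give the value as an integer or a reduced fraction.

Pivot element is row 3, column x2: 22/3.
Normalize row 3: new (row 3, RHS) = (59/3)/(22/3) = 59/22.
row 2 ← row 2 − (2/3)·(new row 3): 17/6 − (2/3)·(59/22) = 23/22.

23/22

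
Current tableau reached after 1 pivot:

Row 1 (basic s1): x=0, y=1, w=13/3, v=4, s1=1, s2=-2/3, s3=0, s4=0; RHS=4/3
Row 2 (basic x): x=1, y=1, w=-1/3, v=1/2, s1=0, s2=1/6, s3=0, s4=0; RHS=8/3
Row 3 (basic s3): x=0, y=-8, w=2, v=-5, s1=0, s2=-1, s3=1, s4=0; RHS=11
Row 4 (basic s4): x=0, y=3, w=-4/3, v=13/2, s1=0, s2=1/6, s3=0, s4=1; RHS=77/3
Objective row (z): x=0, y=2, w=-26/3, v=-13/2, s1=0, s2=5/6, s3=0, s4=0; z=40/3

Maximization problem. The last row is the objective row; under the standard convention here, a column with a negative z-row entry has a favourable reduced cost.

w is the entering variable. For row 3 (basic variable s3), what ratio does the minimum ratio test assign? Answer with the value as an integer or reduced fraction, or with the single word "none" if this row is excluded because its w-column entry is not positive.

Ratio = RHS / (w entry) = 11 / 2 = 11/2.

11/2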